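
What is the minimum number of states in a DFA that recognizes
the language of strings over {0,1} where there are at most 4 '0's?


States: count = 0, 1, ..., 4 (all accepting; 5 states), plus a dead state for count > 4.
Total: 5 + 1 = 6.

6


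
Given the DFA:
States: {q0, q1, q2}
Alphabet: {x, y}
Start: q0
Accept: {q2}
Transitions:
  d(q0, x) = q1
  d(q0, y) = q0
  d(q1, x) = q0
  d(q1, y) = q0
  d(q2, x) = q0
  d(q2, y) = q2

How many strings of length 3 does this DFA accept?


Enumerating all length-3 strings:
  "xxx" -> q1 [reject]
  "xxy" -> q0 [reject]
  "xyx" -> q1 [reject]
  "xyy" -> q0 [reject]
  "yxx" -> q0 [reject]
  "yxy" -> q0 [reject]
  "yyx" -> q1 [reject]
  "yyy" -> q0 [reject]

0 out of 8


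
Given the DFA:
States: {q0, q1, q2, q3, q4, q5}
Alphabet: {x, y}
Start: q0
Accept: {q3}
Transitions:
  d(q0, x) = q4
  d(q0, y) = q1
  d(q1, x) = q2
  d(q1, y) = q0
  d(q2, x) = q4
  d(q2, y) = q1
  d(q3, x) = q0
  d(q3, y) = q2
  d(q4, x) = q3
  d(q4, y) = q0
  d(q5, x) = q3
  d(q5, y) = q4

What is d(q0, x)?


Looking up transition d(q0, x)

q4


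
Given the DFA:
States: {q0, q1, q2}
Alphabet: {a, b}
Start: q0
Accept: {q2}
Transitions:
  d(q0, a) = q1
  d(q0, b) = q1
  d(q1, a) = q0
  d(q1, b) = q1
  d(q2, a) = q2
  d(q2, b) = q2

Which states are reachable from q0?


BFS from q0:
  layer 0: {q0}
  layer 1: {q1}

{q0, q1}


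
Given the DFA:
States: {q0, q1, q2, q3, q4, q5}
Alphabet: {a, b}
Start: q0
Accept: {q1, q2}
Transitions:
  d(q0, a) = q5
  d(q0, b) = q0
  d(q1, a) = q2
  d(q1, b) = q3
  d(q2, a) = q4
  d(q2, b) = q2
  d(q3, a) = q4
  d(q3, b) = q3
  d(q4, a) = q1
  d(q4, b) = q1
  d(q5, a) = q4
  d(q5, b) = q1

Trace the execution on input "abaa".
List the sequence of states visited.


Input: abaa
d(q0, a) = q5
d(q5, b) = q1
d(q1, a) = q2
d(q2, a) = q4


q0 -> q5 -> q1 -> q2 -> q4


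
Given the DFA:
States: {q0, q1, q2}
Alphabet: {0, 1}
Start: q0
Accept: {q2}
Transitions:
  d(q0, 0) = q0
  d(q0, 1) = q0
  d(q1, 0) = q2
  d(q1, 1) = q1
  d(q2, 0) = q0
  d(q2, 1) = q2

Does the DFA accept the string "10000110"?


Trace: q0 -> q0 -> q0 -> q0 -> q0 -> q0 -> q0 -> q0 -> q0
Final state: q0
Accept states: {q2}

No, rejected (final state q0 is not an accept state)


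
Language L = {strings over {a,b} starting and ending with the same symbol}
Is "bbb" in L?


first = 'b', last = 'b'

Yes, "bbb" is in L


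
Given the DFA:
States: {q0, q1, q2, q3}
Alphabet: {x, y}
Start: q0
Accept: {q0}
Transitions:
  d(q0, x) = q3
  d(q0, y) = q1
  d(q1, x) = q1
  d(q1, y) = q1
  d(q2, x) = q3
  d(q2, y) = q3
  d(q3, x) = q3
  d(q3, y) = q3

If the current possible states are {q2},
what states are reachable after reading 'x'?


Apply transition on 'x' from each current state:
  d(q2, x) = q3

{q3}


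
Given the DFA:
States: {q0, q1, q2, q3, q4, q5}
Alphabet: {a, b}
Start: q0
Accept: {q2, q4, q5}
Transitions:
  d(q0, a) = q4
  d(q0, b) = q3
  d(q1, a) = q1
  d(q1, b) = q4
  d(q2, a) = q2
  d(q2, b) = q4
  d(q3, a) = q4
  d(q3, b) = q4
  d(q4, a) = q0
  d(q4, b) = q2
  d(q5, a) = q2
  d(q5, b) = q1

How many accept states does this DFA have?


Accept states listed: {q2, q4, q5}
Counting: q2(1) q4(2) q5(3)

3


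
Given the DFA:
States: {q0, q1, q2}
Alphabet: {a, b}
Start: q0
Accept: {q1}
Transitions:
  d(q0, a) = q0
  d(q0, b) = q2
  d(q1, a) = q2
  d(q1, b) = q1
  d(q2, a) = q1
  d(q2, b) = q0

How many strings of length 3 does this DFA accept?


Enumerating all length-3 strings:
  "aaa" -> q0 [reject]
  "aab" -> q2 [reject]
  "aba" -> q1 [accept]
  "abb" -> q0 [reject]
  "baa" -> q2 [reject]
  "bab" -> q1 [accept]
  "bba" -> q0 [reject]
  "bbb" -> q2 [reject]

2 out of 8


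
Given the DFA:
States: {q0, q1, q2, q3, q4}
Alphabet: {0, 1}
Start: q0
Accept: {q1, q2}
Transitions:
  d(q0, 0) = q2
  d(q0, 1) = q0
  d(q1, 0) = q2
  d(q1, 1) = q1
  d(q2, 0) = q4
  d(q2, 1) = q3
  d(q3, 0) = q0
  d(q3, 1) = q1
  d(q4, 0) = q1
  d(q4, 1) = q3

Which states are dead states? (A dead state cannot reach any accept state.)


Forward reachability from each state:
  q0 -> reaches accept state q1 (live)
  q1 -> reaches accept state q1 (live)
  q2 -> reaches accept state q1 (live)
  q3 -> reaches accept state q1 (live)
  q4 -> reaches accept state q1 (live)

None (all states can reach an accept state)


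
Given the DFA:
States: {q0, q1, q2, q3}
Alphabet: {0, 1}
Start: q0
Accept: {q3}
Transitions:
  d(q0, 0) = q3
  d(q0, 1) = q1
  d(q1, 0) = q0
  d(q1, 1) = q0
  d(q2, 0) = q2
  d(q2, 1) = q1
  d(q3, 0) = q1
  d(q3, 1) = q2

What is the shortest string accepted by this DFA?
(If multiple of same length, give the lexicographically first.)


BFS by string length (lex-first path to each state shown):
  len 0: q0<-""
  len 1: q1<-"1", q3<-"0"
Found accept state at length 1.

"0"


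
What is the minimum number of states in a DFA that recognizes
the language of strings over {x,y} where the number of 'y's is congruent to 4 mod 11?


States track (count of 'y') mod 11.
Need 11 states: one per remainder 0..10; accept = remainder 4.

11


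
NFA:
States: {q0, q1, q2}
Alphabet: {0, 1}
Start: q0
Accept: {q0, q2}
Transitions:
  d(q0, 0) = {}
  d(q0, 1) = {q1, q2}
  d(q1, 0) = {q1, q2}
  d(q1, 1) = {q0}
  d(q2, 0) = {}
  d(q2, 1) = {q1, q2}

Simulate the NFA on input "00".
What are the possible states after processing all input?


Start: {q0}
  --0--> {}
  --0--> {}

{} (empty set, no valid transitions)


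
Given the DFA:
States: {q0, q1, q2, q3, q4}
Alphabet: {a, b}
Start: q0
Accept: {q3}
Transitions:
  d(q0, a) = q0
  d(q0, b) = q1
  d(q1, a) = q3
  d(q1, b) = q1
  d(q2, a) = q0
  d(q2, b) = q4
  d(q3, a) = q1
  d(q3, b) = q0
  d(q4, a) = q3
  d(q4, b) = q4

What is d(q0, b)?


Looking up transition d(q0, b)

q1


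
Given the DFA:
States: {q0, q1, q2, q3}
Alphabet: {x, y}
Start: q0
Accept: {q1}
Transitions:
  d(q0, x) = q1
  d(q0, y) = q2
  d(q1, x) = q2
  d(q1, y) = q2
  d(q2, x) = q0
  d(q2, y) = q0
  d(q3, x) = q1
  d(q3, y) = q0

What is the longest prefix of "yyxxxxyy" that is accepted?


Run the DFA, marking each prefix where the state is accepting:
  "" -> q0 [reject]
  "y" -> q2 [reject]
  "yy" -> q0 [reject]
  "yyx" -> q1 [accept]
  "yyxx" -> q2 [reject]
  "yyxxx" -> q0 [reject]
  "yyxxxx" -> q1 [accept]
  "yyxxxxy" -> q2 [reject]
  "yyxxxxyy" -> q0 [reject]

"yyxxxx"


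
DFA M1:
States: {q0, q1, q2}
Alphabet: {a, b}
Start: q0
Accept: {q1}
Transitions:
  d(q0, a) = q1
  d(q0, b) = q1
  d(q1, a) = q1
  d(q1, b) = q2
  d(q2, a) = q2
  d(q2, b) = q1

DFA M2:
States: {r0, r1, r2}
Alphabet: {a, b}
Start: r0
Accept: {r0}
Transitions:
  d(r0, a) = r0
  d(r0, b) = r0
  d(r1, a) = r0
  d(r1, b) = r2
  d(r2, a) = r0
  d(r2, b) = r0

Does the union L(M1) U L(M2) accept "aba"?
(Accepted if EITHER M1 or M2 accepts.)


M1: final=q2 accepted=False
M2: final=r0 accepted=True

Yes, union accepts


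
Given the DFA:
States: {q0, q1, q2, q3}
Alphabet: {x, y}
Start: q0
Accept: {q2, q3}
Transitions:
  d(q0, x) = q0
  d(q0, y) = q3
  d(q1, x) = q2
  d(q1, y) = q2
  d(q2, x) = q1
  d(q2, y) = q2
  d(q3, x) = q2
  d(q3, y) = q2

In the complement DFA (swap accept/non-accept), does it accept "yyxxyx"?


Trace: q0 -> q3 -> q2 -> q1 -> q2 -> q2 -> q1
Final: q1
Original accept: {q2, q3}
Complement: q1 is not in original accept

Yes, complement accepts (original rejects)


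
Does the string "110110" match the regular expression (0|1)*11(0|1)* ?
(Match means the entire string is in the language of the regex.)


|string| = 6; first = '1'; last = '0'

Yes, "110110" matches (0|1)*11(0|1)*


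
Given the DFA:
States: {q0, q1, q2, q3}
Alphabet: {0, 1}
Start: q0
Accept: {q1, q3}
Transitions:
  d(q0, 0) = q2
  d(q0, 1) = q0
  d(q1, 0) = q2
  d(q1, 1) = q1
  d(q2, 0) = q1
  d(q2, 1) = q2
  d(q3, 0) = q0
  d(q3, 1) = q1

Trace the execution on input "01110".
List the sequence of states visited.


Input: 01110
d(q0, 0) = q2
d(q2, 1) = q2
d(q2, 1) = q2
d(q2, 1) = q2
d(q2, 0) = q1


q0 -> q2 -> q2 -> q2 -> q2 -> q1


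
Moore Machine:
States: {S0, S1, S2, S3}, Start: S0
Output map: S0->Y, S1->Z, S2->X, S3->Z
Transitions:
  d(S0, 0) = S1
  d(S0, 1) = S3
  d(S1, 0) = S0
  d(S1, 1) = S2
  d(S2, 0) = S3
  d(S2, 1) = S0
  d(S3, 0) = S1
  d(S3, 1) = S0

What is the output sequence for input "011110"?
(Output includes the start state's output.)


Start: S0 (output Y)
  --0--> S1 (output Z)
  --1--> S2 (output X)
  --1--> S0 (output Y)
  --1--> S3 (output Z)
  --1--> S0 (output Y)
  --0--> S1 (output Z)

"YZXYZYZ"


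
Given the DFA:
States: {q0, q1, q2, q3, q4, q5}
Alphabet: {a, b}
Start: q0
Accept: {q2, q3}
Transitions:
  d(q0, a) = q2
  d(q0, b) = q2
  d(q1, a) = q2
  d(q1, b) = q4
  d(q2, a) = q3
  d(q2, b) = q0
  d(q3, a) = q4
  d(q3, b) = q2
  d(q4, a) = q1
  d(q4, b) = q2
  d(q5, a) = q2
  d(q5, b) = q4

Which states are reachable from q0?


BFS from q0:
  layer 0: {q0}
  layer 1: {q2}
  layer 2: {q3}
  layer 3: {q4}
  layer 4: {q1}

{q0, q1, q2, q3, q4}


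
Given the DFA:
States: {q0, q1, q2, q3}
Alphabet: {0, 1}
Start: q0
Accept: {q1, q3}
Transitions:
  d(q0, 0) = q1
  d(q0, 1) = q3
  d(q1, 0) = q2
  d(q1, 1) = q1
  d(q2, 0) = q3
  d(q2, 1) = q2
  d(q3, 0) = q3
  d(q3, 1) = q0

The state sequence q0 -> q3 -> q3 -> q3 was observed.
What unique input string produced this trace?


Trace back each transition to find the symbol:
  q0 --[1]--> q3
  q3 --[0]--> q3
  q3 --[0]--> q3

"100"


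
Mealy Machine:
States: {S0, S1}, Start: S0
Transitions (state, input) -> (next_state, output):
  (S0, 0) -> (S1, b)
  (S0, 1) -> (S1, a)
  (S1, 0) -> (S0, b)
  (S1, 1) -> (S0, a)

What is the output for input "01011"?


Step-by-step:
  (S0, 0) -> (S1, b)
  (S1, 1) -> (S0, a)
  (S0, 0) -> (S1, b)
  (S1, 1) -> (S0, a)
  (S0, 1) -> (S1, a)

"babaa"


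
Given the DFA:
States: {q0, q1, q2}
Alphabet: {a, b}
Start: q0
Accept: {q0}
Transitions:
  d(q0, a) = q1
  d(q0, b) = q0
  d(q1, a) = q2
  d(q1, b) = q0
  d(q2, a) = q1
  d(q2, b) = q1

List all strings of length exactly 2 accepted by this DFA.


All strings of length 2: 4 total
Accepted: 2

"ab", "bb"


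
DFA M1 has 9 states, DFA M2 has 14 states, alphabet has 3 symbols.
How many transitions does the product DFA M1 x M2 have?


Product DFA has 9 * 14 = 126 states.
Each has 3 transitions: 126 * 3 = 378

378


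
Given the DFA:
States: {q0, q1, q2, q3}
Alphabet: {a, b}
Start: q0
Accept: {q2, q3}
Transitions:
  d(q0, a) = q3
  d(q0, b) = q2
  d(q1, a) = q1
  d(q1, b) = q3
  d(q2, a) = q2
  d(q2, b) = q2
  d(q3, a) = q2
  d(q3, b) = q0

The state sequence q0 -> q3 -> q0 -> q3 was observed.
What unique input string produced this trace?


Trace back each transition to find the symbol:
  q0 --[a]--> q3
  q3 --[b]--> q0
  q0 --[a]--> q3

"aba"


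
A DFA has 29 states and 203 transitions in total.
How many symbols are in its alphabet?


Each state has exactly one transition per symbol.
|alphabet| = transitions / states = 203 / 29 = 7

7


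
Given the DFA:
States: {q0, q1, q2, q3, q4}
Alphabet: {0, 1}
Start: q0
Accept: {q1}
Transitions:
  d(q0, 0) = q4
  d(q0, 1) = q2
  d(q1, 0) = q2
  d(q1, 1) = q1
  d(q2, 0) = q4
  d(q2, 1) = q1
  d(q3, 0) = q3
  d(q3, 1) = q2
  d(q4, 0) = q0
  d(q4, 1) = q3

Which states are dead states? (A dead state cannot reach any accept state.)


Forward reachability from each state:
  q0 -> reaches accept state q1 (live)
  q1 -> reaches accept state q1 (live)
  q2 -> reaches accept state q1 (live)
  q3 -> reaches accept state q1 (live)
  q4 -> reaches accept state q1 (live)

None (all states can reach an accept state)


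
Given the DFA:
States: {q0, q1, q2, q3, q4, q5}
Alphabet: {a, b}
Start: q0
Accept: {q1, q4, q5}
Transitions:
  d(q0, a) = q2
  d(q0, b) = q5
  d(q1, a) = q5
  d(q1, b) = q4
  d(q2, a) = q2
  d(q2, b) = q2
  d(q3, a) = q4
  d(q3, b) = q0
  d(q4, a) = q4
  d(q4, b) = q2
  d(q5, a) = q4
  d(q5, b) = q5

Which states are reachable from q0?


BFS from q0:
  layer 0: {q0}
  layer 1: {q2, q5}
  layer 2: {q4}

{q0, q2, q4, q5}


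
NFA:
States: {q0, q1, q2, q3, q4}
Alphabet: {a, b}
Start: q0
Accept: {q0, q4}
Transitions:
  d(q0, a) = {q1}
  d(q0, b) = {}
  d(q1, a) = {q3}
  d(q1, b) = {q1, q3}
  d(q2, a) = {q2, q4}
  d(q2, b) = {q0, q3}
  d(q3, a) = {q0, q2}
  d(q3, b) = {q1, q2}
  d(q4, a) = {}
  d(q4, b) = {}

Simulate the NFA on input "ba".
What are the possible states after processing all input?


Start: {q0}
  --b--> {}
  --a--> {}

{} (empty set, no valid transitions)


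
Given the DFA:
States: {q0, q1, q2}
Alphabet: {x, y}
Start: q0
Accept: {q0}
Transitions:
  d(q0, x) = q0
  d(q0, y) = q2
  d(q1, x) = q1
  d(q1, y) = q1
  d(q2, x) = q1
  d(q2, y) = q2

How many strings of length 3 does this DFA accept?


Enumerating all length-3 strings:
  "xxx" -> q0 [accept]
  "xxy" -> q2 [reject]
  "xyx" -> q1 [reject]
  "xyy" -> q2 [reject]
  "yxx" -> q1 [reject]
  "yxy" -> q1 [reject]
  "yyx" -> q1 [reject]
  "yyy" -> q2 [reject]

1 out of 8


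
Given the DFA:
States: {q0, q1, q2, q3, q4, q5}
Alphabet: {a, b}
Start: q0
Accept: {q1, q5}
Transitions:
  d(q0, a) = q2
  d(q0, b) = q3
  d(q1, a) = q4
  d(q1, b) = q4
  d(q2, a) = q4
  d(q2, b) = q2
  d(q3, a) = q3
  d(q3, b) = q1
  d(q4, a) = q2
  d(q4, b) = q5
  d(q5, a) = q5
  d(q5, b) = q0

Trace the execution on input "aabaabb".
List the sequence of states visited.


Input: aabaabb
d(q0, a) = q2
d(q2, a) = q4
d(q4, b) = q5
d(q5, a) = q5
d(q5, a) = q5
d(q5, b) = q0
d(q0, b) = q3


q0 -> q2 -> q4 -> q5 -> q5 -> q5 -> q0 -> q3


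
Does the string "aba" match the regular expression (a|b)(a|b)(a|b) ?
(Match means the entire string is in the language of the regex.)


|string| = 3; first = 'a'; last = 'a'

Yes, "aba" matches (a|b)(a|b)(a|b)


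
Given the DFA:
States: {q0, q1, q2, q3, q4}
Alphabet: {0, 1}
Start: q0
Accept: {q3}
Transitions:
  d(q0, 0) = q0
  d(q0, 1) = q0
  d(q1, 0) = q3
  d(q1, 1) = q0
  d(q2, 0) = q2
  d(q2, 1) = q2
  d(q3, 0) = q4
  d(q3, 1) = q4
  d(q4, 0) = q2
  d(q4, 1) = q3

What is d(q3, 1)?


Looking up transition d(q3, 1)

q4


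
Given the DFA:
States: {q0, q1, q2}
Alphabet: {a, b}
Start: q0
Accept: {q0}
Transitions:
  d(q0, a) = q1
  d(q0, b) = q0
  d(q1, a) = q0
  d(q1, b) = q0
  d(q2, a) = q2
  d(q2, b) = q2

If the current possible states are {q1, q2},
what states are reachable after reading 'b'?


Apply transition on 'b' from each current state:
  d(q1, b) = q0
  d(q2, b) = q2

{q0, q2}


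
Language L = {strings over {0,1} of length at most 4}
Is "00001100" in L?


length = 8

No, "00001100" is not in L


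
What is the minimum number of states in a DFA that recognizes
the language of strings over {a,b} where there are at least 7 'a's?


States: count = 0, 1, ..., 6, and a final '>= 7' state.
Total: 7 + 1 = 8. Accept = '>= 7' state.

8


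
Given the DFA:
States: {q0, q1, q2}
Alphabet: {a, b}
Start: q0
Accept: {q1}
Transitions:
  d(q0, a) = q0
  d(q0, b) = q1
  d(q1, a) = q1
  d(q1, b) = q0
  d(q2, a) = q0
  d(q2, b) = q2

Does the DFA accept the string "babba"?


Trace: q0 -> q1 -> q1 -> q0 -> q1 -> q1
Final state: q1
Accept states: {q1}

Yes, accepted (final state q1 is an accept state)


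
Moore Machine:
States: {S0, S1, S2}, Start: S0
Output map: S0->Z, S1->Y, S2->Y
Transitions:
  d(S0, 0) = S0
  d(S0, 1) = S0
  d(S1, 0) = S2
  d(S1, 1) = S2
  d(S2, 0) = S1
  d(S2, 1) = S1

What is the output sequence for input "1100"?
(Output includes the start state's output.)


Start: S0 (output Z)
  --1--> S0 (output Z)
  --1--> S0 (output Z)
  --0--> S0 (output Z)
  --0--> S0 (output Z)

"ZZZZZ"


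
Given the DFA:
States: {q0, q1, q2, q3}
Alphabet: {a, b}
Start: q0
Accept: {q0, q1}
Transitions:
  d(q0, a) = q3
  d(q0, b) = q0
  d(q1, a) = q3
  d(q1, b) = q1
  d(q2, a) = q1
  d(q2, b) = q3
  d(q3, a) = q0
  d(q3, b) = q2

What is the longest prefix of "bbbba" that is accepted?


Run the DFA, marking each prefix where the state is accepting:
  "" -> q0 [accept]
  "b" -> q0 [accept]
  "bb" -> q0 [accept]
  "bbb" -> q0 [accept]
  "bbbb" -> q0 [accept]
  "bbbba" -> q3 [reject]

"bbbb"


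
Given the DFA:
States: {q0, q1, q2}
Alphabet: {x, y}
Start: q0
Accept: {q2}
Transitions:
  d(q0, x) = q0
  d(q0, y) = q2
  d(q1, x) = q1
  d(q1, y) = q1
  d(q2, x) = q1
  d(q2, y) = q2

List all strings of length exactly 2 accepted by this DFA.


All strings of length 2: 4 total
Accepted: 2

"xy", "yy"


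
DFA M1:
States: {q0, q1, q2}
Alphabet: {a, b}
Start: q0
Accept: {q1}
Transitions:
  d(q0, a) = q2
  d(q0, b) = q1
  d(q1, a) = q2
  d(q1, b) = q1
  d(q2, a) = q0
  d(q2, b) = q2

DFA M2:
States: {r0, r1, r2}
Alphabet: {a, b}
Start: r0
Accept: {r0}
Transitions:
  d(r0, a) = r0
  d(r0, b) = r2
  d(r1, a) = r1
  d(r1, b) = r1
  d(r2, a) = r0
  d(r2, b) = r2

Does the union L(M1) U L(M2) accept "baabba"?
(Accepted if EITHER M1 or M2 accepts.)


M1: final=q2 accepted=False
M2: final=r0 accepted=True

Yes, union accepts


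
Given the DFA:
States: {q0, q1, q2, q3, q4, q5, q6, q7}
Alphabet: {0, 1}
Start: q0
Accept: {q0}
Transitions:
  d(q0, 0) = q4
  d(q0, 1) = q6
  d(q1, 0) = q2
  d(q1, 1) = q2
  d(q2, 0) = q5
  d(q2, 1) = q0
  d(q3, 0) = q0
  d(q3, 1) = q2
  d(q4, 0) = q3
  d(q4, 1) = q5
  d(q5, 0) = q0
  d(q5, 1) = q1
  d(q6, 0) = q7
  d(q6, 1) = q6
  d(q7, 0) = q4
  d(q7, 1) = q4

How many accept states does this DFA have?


Accept states listed: {q0}
Counting: q0(1)

1


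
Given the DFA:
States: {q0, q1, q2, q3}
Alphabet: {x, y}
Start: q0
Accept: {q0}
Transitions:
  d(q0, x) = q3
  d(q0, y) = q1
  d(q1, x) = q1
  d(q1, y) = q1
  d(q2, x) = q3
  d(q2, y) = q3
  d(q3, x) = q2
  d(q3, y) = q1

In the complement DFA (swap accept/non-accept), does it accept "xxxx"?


Trace: q0 -> q3 -> q2 -> q3 -> q2
Final: q2
Original accept: {q0}
Complement: q2 is not in original accept

Yes, complement accepts (original rejects)


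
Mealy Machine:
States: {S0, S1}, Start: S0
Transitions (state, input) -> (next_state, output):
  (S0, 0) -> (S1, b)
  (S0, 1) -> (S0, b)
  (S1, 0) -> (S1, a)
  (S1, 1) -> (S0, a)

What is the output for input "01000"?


Step-by-step:
  (S0, 0) -> (S1, b)
  (S1, 1) -> (S0, a)
  (S0, 0) -> (S1, b)
  (S1, 0) -> (S1, a)
  (S1, 0) -> (S1, a)

"babaa"


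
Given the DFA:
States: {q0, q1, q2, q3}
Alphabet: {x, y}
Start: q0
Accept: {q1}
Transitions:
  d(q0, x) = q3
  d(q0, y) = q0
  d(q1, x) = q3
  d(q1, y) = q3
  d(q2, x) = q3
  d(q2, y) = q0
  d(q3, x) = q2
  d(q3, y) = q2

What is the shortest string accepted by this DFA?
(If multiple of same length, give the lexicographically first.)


BFS by string length (lex-first path to each state shown):
  len 0: q0<-""
  len 1: q0<-"y", q3<-"x"
  len 2: q0<-"yy", q2<-"xx", q3<-"yx"
  len 3: q0<-"xxy", q2<-"yxx", q3<-"xxx"
  len 4: q0<-"xxyy", q2<-"xxxx", q3<-"xxyx"
  len 5: q0<-"xxxxy", q2<-"xxyxx", q3<-"xxxxx"
  len 6: q0<-"xxxxyy", q2<-"xxxxxx", q3<-"xxxxyx"
  len 7: q0<-"xxxxxxy", q2<-"xxxxyxx", q3<-"xxxxxxx"
  len 8: q0<-"xxxxxxyy", q2<-"xxxxxxxx", q3<-"xxxxxxyx"

No string accepted (empty language)


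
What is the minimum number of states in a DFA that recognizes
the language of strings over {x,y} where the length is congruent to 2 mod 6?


States track (length) mod 6.
Need 6 states: one per remainder 0..5; accept = remainder 2.

6


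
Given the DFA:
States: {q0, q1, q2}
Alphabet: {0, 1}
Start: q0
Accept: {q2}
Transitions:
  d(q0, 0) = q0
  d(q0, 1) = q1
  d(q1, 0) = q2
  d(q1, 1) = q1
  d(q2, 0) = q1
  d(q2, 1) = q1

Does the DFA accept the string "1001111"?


Trace: q0 -> q1 -> q2 -> q1 -> q1 -> q1 -> q1 -> q1
Final state: q1
Accept states: {q2}

No, rejected (final state q1 is not an accept state)


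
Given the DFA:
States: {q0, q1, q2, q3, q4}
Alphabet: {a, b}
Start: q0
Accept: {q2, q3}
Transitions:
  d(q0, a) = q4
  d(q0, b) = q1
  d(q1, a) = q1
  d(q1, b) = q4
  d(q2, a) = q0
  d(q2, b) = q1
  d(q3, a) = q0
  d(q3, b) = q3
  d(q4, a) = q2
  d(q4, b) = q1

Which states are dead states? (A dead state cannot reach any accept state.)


Forward reachability from each state:
  q0 -> reaches accept state q2 (live)
  q1 -> reaches accept state q2 (live)
  q2 -> reaches accept state q2 (live)
  q3 -> reaches accept state q2 (live)
  q4 -> reaches accept state q2 (live)

None (all states can reach an accept state)


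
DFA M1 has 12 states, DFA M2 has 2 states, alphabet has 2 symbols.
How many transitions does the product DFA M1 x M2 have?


Product DFA has 12 * 2 = 24 states.
Each has 2 transitions: 24 * 2 = 48

48


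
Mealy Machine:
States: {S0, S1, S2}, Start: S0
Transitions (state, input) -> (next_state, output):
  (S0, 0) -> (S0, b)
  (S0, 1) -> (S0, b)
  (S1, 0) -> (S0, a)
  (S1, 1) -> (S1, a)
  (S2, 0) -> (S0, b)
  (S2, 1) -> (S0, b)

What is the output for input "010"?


Step-by-step:
  (S0, 0) -> (S0, b)
  (S0, 1) -> (S0, b)
  (S0, 0) -> (S0, b)

"bbb"


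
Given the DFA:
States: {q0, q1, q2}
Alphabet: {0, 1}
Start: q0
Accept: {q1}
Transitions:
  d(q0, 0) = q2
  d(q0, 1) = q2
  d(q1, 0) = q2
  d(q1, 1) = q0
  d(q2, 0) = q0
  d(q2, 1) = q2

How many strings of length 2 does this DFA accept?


Enumerating all length-2 strings:
  "00" -> q0 [reject]
  "01" -> q2 [reject]
  "10" -> q0 [reject]
  "11" -> q2 [reject]

0 out of 4


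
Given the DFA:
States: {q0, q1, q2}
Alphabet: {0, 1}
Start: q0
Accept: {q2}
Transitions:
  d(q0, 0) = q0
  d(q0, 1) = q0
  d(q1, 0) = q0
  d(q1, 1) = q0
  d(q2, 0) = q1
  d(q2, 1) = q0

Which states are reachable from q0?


BFS from q0:
  layer 0: {q0}

{q0}


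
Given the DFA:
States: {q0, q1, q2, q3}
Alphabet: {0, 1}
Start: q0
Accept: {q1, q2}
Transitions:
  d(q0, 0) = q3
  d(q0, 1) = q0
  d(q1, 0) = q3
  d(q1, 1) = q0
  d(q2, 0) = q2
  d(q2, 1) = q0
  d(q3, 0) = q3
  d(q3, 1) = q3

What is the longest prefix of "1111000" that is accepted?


Run the DFA, marking each prefix where the state is accepting:
  "" -> q0 [reject]
  "1" -> q0 [reject]
  "11" -> q0 [reject]
  "111" -> q0 [reject]
  "1111" -> q0 [reject]
  "11110" -> q3 [reject]
  "111100" -> q3 [reject]
  "1111000" -> q3 [reject]

No prefix is accepted


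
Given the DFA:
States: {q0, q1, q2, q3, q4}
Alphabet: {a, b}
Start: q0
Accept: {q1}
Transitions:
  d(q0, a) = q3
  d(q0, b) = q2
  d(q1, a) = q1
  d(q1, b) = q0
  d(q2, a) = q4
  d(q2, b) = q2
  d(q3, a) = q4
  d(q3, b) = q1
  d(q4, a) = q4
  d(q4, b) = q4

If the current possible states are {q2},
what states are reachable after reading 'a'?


Apply transition on 'a' from each current state:
  d(q2, a) = q4

{q4}


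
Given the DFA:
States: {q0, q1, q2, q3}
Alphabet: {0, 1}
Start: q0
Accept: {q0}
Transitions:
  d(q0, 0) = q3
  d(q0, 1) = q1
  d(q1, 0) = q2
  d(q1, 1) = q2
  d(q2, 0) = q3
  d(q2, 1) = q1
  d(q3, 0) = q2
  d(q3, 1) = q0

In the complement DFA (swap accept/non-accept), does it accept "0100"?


Trace: q0 -> q3 -> q0 -> q3 -> q2
Final: q2
Original accept: {q0}
Complement: q2 is not in original accept

Yes, complement accepts (original rejects)


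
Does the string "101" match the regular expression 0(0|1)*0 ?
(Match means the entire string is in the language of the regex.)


|string| = 3; first = '1'; last = '1'

No, "101" does not match 0(0|1)*0


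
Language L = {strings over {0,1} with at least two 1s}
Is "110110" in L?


count('1') = 4

Yes, "110110" is in L


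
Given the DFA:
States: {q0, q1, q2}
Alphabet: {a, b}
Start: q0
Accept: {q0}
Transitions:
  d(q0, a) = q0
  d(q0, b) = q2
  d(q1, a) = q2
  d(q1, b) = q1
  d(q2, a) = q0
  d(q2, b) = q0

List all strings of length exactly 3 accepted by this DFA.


All strings of length 3: 8 total
Accepted: 5

"aaa", "aba", "abb", "baa", "bba"


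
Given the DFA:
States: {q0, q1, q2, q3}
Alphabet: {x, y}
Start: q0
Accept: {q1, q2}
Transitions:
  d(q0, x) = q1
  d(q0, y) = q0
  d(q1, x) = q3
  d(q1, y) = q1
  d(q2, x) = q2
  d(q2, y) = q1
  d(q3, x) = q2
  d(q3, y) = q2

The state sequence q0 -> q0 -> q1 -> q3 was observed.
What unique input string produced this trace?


Trace back each transition to find the symbol:
  q0 --[y]--> q0
  q0 --[x]--> q1
  q1 --[x]--> q3

"yxx"


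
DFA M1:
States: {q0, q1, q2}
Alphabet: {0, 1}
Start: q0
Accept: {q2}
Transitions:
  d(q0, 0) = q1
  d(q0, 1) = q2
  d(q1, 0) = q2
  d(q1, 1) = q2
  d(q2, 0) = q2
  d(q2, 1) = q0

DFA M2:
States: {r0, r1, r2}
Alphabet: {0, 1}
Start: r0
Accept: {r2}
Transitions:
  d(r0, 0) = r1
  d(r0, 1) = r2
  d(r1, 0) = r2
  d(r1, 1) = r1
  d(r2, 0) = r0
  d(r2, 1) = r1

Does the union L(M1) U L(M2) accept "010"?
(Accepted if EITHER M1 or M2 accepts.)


M1: final=q2 accepted=True
M2: final=r2 accepted=True

Yes, union accepts


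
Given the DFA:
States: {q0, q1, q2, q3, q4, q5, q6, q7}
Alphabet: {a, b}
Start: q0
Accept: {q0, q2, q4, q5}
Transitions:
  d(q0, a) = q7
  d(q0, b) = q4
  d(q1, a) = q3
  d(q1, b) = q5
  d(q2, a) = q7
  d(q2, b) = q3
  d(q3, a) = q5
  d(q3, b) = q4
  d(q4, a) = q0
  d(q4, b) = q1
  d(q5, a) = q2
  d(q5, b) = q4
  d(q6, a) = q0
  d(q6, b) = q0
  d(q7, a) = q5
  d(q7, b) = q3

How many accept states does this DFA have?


Accept states listed: {q0, q2, q4, q5}
Counting: q0(1) q2(2) q4(3) q5(4)

4


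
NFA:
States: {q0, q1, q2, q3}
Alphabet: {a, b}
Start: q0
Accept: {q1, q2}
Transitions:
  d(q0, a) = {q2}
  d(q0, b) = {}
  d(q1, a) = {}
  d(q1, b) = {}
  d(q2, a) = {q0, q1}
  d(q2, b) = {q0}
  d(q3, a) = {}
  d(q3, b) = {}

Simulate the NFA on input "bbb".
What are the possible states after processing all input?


Start: {q0}
  --b--> {}
  --b--> {}
  --b--> {}

{} (empty set, no valid transitions)


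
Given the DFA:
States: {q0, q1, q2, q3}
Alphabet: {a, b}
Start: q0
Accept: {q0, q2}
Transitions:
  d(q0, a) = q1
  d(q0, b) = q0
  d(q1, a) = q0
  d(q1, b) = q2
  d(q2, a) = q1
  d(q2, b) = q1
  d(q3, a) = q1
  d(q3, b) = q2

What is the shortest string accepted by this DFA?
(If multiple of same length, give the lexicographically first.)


BFS by string length (lex-first path to each state shown):
  len 0: q0<-""
Found accept state at length 0.

"" (empty string)


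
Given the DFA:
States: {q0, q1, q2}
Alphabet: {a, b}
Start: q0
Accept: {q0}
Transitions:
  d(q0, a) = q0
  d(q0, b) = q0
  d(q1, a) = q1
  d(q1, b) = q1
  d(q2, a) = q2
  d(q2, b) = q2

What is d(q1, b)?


Looking up transition d(q1, b)

q1


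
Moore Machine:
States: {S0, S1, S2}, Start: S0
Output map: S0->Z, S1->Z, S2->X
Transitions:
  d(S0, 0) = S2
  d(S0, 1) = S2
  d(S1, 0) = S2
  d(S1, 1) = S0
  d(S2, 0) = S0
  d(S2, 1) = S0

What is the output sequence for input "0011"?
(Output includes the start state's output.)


Start: S0 (output Z)
  --0--> S2 (output X)
  --0--> S0 (output Z)
  --1--> S2 (output X)
  --1--> S0 (output Z)

"ZXZXZ"


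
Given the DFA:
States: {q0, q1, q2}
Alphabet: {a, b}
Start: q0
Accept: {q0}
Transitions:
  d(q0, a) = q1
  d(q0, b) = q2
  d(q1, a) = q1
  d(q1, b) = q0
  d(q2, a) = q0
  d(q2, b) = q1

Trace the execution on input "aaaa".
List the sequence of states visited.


Input: aaaa
d(q0, a) = q1
d(q1, a) = q1
d(q1, a) = q1
d(q1, a) = q1


q0 -> q1 -> q1 -> q1 -> q1


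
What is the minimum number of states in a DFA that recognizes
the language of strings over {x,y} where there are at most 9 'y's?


States: count = 0, 1, ..., 9 (all accepting; 10 states), plus a dead state for count > 9.
Total: 10 + 1 = 11.

11


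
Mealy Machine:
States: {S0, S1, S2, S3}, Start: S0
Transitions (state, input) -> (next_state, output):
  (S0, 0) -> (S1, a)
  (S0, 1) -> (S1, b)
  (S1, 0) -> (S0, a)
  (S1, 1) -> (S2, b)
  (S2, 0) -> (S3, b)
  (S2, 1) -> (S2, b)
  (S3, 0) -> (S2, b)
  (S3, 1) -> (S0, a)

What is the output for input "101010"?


Step-by-step:
  (S0, 1) -> (S1, b)
  (S1, 0) -> (S0, a)
  (S0, 1) -> (S1, b)
  (S1, 0) -> (S0, a)
  (S0, 1) -> (S1, b)
  (S1, 0) -> (S0, a)

"bababa"


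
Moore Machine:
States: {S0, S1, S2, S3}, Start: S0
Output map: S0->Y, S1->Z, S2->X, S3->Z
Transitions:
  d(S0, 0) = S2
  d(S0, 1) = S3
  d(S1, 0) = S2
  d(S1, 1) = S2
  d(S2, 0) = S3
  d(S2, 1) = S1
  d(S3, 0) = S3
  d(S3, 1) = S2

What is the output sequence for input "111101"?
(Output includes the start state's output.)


Start: S0 (output Y)
  --1--> S3 (output Z)
  --1--> S2 (output X)
  --1--> S1 (output Z)
  --1--> S2 (output X)
  --0--> S3 (output Z)
  --1--> S2 (output X)

"YZXZXZX"


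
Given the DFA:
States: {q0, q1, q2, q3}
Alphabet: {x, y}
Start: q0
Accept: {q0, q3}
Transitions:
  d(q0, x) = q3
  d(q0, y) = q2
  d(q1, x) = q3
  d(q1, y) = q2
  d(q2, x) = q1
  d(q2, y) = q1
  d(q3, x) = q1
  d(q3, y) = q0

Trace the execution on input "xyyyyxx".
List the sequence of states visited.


Input: xyyyyxx
d(q0, x) = q3
d(q3, y) = q0
d(q0, y) = q2
d(q2, y) = q1
d(q1, y) = q2
d(q2, x) = q1
d(q1, x) = q3


q0 -> q3 -> q0 -> q2 -> q1 -> q2 -> q1 -> q3


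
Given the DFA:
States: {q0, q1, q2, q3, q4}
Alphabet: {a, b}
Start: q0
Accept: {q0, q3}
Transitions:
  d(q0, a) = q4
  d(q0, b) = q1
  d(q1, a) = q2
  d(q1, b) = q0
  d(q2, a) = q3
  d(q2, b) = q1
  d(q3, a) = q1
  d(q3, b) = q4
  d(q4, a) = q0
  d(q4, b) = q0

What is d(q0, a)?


Looking up transition d(q0, a)

q4


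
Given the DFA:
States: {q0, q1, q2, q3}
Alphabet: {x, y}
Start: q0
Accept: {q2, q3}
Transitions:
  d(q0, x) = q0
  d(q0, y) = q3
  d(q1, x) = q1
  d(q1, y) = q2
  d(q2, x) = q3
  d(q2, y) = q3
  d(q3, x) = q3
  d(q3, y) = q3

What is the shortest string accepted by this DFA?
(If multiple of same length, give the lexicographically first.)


BFS by string length (lex-first path to each state shown):
  len 0: q0<-""
  len 1: q0<-"x", q3<-"y"
Found accept state at length 1.

"y"


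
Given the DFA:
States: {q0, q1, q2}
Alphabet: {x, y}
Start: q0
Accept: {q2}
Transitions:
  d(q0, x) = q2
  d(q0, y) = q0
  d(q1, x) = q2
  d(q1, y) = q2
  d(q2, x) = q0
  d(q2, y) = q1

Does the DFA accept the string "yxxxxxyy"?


Trace: q0 -> q0 -> q2 -> q0 -> q2 -> q0 -> q2 -> q1 -> q2
Final state: q2
Accept states: {q2}

Yes, accepted (final state q2 is an accept state)


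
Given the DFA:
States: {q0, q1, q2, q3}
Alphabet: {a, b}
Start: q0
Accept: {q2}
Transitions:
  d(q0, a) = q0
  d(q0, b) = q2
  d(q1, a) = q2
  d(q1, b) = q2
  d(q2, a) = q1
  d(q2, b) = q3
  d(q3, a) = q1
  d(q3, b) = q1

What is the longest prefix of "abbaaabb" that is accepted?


Run the DFA, marking each prefix where the state is accepting:
  "" -> q0 [reject]
  "a" -> q0 [reject]
  "ab" -> q2 [accept]
  "abb" -> q3 [reject]
  "abba" -> q1 [reject]
  "abbaa" -> q2 [accept]
  "abbaaa" -> q1 [reject]
  "abbaaab" -> q2 [accept]
  "abbaaabb" -> q3 [reject]

"abbaaab"


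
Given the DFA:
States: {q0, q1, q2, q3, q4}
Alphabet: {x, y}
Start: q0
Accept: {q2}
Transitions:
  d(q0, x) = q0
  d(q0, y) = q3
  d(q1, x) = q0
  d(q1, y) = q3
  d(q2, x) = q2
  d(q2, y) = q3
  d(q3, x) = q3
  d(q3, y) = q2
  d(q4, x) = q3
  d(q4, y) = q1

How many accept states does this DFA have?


Accept states listed: {q2}
Counting: q2(1)

1


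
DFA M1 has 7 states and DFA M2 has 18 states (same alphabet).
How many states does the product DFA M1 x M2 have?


Product construction pairs every M1 state with every M2 state.
7 * 18 = 126

126


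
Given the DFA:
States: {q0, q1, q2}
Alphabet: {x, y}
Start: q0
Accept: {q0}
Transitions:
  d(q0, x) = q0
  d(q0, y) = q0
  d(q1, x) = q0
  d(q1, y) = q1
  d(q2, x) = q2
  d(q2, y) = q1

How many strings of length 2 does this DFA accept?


Enumerating all length-2 strings:
  "xx" -> q0 [accept]
  "xy" -> q0 [accept]
  "yx" -> q0 [accept]
  "yy" -> q0 [accept]

4 out of 4


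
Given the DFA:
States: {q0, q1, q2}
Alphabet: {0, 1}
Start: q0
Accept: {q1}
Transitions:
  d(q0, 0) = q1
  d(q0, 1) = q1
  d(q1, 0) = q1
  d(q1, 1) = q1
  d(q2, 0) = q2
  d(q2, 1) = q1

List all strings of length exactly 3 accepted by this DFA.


All strings of length 3: 8 total
Accepted: 8

"000", "001", "010", "011", "100", "101", "110", "111"


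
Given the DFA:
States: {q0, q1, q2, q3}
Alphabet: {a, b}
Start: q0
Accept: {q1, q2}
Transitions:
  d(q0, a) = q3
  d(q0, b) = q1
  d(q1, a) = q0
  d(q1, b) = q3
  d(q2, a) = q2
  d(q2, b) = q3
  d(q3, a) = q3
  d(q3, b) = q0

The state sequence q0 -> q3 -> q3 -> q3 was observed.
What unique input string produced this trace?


Trace back each transition to find the symbol:
  q0 --[a]--> q3
  q3 --[a]--> q3
  q3 --[a]--> q3

"aaa"


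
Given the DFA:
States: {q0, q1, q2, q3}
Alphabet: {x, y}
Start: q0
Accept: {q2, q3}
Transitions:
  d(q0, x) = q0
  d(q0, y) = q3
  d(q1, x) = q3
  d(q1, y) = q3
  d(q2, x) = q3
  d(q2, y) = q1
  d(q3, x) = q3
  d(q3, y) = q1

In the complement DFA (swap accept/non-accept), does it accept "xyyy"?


Trace: q0 -> q0 -> q3 -> q1 -> q3
Final: q3
Original accept: {q2, q3}
Complement: q3 is in original accept

No, complement rejects (original accepts)


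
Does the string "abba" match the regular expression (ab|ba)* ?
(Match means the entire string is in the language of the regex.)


|string| = 4; first = 'a'; last = 'a'

Yes, "abba" matches (ab|ba)*


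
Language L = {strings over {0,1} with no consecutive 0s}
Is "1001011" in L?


'00' occurs at index 1

No, "1001011" is not in L


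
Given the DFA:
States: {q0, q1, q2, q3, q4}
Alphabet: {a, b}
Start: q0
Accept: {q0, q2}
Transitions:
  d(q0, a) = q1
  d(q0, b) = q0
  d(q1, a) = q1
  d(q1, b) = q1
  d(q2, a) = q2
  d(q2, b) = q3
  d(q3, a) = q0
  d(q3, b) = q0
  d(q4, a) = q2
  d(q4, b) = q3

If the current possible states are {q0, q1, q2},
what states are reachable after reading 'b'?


Apply transition on 'b' from each current state:
  d(q0, b) = q0
  d(q1, b) = q1
  d(q2, b) = q3

{q0, q1, q3}


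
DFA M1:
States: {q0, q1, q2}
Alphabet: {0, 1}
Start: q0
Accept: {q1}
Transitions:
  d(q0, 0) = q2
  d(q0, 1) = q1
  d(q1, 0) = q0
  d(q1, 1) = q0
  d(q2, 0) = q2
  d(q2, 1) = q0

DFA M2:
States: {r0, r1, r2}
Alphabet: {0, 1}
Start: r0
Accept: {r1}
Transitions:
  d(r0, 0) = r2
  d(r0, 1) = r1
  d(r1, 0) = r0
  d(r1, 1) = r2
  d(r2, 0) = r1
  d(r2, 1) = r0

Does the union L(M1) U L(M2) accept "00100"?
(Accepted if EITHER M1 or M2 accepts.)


M1: final=q2 accepted=False
M2: final=r0 accepted=False

No, union rejects (neither accepts)


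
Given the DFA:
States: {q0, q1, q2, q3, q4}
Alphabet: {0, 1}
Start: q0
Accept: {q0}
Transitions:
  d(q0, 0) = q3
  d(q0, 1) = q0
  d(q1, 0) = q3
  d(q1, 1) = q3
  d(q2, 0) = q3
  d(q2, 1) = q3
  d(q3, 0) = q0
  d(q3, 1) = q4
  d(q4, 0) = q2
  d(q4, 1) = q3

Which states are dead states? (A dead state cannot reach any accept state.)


Forward reachability from each state:
  q0 -> reaches accept state q0 (live)
  q1 -> reaches accept state q0 (live)
  q2 -> reaches accept state q0 (live)
  q3 -> reaches accept state q0 (live)
  q4 -> reaches accept state q0 (live)

None (all states can reach an accept state)


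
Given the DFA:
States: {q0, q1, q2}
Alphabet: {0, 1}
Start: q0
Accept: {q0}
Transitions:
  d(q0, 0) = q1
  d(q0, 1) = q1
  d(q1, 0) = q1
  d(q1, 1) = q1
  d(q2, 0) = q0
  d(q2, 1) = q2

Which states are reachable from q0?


BFS from q0:
  layer 0: {q0}
  layer 1: {q1}

{q0, q1}


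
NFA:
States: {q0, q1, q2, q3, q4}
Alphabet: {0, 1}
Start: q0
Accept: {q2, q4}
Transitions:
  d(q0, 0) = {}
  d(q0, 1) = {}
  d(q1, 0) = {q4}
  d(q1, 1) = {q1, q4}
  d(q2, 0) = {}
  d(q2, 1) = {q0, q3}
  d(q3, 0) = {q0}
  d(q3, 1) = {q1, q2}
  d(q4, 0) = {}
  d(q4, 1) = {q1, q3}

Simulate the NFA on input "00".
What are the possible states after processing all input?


Start: {q0}
  --0--> {}
  --0--> {}

{} (empty set, no valid transitions)


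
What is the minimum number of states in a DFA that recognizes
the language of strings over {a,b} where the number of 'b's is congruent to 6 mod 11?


States track (count of 'b') mod 11.
Need 11 states: one per remainder 0..10; accept = remainder 6.

11


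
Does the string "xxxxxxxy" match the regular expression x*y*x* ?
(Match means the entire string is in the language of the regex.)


|string| = 8; first = 'x'; last = 'y'

Yes, "xxxxxxxy" matches x*y*x*


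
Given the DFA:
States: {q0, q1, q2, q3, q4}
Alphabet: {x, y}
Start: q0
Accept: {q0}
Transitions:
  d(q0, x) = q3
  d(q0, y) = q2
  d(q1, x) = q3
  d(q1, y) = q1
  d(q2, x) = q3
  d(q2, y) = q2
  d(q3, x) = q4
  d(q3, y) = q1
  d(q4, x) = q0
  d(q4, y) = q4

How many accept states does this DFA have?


Accept states listed: {q0}
Counting: q0(1)

1


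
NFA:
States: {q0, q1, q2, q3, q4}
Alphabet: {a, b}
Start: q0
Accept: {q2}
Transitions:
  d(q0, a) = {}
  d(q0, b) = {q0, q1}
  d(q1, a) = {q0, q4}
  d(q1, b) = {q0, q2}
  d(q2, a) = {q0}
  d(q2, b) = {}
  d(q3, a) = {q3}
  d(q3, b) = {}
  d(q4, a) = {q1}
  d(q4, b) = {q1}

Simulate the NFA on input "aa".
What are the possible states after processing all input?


Start: {q0}
  --a--> {}
  --a--> {}

{} (empty set, no valid transitions)


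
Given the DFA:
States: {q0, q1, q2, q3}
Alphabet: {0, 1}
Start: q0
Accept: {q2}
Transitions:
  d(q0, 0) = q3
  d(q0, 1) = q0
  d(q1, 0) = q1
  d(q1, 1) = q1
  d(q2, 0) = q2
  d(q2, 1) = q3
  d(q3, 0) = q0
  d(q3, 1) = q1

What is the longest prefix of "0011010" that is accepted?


Run the DFA, marking each prefix where the state is accepting:
  "" -> q0 [reject]
  "0" -> q3 [reject]
  "00" -> q0 [reject]
  "001" -> q0 [reject]
  "0011" -> q0 [reject]
  "00110" -> q3 [reject]
  "001101" -> q1 [reject]
  "0011010" -> q1 [reject]

No prefix is accepted


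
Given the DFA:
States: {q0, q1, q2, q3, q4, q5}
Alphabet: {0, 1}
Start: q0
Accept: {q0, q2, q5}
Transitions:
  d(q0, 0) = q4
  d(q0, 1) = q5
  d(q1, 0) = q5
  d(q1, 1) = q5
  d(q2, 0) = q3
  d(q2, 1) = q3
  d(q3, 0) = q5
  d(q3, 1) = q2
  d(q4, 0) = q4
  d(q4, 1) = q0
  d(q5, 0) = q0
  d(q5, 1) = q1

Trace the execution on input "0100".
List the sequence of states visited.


Input: 0100
d(q0, 0) = q4
d(q4, 1) = q0
d(q0, 0) = q4
d(q4, 0) = q4


q0 -> q4 -> q0 -> q4 -> q4


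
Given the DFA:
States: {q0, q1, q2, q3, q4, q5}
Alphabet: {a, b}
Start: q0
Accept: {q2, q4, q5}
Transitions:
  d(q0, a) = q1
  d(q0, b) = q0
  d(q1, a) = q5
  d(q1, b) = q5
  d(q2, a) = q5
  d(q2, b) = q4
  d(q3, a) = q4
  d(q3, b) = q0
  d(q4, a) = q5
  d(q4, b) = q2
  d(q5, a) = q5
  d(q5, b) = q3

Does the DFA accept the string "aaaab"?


Trace: q0 -> q1 -> q5 -> q5 -> q5 -> q3
Final state: q3
Accept states: {q2, q4, q5}

No, rejected (final state q3 is not an accept state)


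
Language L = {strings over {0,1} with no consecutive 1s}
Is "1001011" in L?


'11' occurs at index 5

No, "1001011" is not in L


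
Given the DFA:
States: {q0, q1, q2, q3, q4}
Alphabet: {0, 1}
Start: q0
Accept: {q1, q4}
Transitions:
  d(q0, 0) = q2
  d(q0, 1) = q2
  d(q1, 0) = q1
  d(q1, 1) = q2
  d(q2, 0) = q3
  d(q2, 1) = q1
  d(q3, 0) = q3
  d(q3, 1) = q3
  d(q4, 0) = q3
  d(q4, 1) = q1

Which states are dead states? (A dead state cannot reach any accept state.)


Forward reachability from each state:
  q0 -> reaches accept state q1 (live)
  q1 -> reaches accept state q1 (live)
  q2 -> reaches accept state q1 (live)
  q3 -> reaches {q3}, no accept state (dead)
  q4 -> reaches accept state q1 (live)

{q3}


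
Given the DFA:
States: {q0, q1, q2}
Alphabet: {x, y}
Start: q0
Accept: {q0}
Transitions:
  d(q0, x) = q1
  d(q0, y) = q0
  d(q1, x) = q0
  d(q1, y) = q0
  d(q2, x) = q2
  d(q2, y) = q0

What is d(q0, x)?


Looking up transition d(q0, x)

q1


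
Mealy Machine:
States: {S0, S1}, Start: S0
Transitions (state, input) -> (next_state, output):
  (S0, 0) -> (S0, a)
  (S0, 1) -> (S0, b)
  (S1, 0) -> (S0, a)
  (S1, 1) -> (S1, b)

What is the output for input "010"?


Step-by-step:
  (S0, 0) -> (S0, a)
  (S0, 1) -> (S0, b)
  (S0, 0) -> (S0, a)

"aba"


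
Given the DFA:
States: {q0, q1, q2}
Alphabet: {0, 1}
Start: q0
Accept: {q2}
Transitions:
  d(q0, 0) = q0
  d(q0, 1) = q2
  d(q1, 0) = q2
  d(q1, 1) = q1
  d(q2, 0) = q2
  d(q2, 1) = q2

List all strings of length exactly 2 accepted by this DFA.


All strings of length 2: 4 total
Accepted: 3

"01", "10", "11"


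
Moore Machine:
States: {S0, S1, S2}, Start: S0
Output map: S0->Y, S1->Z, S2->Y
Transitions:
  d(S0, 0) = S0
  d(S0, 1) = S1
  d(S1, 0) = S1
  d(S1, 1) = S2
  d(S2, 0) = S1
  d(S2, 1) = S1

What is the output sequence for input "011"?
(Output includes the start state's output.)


Start: S0 (output Y)
  --0--> S0 (output Y)
  --1--> S1 (output Z)
  --1--> S2 (output Y)

"YYZY"
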